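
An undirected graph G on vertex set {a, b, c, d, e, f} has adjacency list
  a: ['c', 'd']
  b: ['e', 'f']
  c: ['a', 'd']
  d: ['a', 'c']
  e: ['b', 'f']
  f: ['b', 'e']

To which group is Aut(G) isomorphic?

G has two connected components, {a, c, d} and {b, e, f}; each is 2-regular, so G = C_3 ⊔ C_3. With two isomorphic components, Aut(G) = Aut(C_3) ≀ S_2 = (D_3 × D_3) ⋊ Z_2: permute each cycle by D_3, then optionally swap the two cycles. Order 2·(2·3)² = 72.

(D_3 × D_3) ⋊ Z_2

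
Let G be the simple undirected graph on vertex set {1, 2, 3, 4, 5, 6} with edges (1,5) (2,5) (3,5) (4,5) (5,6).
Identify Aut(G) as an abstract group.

Vertex 5 has degree 5 and every other vertex has degree 1, so G is the star K_{1,5} with centre 5. Any automorphism fixes the centre and permutes the 5 leaves freely, so Aut(G) ≅ S_5 of order 5! = 120.

the symmetric group on 5 letters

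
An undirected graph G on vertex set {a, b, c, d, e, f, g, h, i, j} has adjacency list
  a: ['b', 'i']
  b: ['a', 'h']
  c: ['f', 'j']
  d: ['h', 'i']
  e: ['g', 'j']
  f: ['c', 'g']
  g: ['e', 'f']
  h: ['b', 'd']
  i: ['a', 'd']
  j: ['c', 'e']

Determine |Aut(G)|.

200

G has two connected components, {c, e, f, g, j} and {a, b, d, h, i}; each is 2-regular, so G = C_5 ⊔ C_5. Aut of a disjoint union of two copies of C_5 is the wreath product D_5 ≀ Z_2, of order 2·10² = 200.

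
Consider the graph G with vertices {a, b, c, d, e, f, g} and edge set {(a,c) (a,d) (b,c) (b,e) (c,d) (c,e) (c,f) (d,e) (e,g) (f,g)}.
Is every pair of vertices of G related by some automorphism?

Vertex c is the only vertex of degree 5, so every automorphism fixes it; G is not vertex-transitive.

No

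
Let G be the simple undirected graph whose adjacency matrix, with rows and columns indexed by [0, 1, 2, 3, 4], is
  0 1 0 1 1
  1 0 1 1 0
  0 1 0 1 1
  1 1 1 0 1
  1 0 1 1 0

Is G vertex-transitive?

No

Vertex 3 is the only vertex of degree 4, so every automorphism fixes it; G is not vertex-transitive.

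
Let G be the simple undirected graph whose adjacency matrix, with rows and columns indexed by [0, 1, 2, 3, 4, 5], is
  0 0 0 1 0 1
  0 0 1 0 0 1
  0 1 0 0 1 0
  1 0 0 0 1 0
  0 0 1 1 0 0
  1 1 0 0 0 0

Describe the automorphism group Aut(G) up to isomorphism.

G is 2-regular and connected on 6 vertices, i.e. the cycle C_6. C_6 has 6 rotations and 6 reflections, so Aut(C_6) ≅ D_6 of order 12.

the dihedral group of order 12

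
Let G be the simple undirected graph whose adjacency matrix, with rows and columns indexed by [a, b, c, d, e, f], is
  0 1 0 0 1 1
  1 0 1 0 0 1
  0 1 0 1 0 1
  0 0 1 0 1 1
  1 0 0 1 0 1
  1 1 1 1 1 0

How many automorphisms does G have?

Vertex f is the unique vertex of degree 5; the remaining 5 vertices each have degree 3 and induce a cycle, so G is the wheel on 6 vertices with hub f. Every automorphism fixes the hub and acts on the rim 5-cycle, so Aut(G) ≅ Aut(C_5) = D_5 of order 10.

10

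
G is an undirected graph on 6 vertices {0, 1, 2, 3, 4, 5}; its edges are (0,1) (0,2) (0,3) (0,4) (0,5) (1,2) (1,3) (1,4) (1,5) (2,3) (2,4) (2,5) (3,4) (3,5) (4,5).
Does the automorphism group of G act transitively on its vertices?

Every vertex has degree 5, so G is the complete graph K_6. Every bijection on the vertex set is an automorphism of K_6; hence Aut(K_6) ≅ S_6, order 720. Under this action every vertex can be carried to every other, so G is vertex-transitive.

Yes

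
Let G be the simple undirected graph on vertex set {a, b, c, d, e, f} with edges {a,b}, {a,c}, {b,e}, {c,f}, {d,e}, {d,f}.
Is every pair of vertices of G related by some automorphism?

Yes

Every vertex has degree 2 and the graph is connected, so G is the 6-cycle C_6. C_6 has 6 rotations and 6 reflections, so Aut(C_6) ≅ D_6 of order 12. This group acts transitively on the 6 vertices.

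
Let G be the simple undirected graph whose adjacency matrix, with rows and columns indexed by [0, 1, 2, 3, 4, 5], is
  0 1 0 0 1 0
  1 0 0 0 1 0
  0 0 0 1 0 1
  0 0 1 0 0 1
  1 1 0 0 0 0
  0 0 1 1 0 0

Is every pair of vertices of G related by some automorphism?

Yes

G has two connected components, {0, 1, 4} and {2, 3, 5}; each is 2-regular, so G = C_3 ⊔ C_3. With two isomorphic components, Aut(G) = Aut(C_3) ≀ S_2 = (D_3 × D_3) ⋊ Z_2: permute each cycle by D_3, then optionally swap the two cycles. Order 2·(2·3)² = 72. Under this action every vertex can be carried to every other, so G is vertex-transitive.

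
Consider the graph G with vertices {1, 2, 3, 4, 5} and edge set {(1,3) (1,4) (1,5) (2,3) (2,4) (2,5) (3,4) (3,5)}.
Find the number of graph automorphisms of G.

Vertex 3 is the unique vertex of degree 4; the remaining 4 vertices each have degree 3 and induce a cycle, so G is the wheel on 5 vertices with hub 3. Every automorphism fixes the hub and acts on the rim 4-cycle, so Aut(G) ≅ Aut(C_4) = D_4 of order 8.

8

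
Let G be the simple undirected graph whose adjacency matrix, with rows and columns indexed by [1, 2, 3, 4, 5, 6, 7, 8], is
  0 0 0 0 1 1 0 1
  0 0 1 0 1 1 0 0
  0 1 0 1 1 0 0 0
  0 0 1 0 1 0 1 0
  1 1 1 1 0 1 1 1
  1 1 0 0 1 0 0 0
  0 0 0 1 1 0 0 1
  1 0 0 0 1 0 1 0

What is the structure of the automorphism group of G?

Vertex 5 is the unique vertex of degree 7; the remaining 7 vertices each have degree 3 and induce a cycle, so G is the wheel on 8 vertices with hub 5. With the hub fixed, the remaining symmetry is that of the rim cycle C_7, giving the dihedral group D_7.

the dihedral group of order 14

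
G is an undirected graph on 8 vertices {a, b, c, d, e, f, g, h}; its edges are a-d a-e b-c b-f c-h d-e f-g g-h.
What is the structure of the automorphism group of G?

G has two connected components, {b, c, f, g, h} and {a, d, e}; each is 2-regular, so G = C_5 ⊔ C_3. No automorphism exchanges components of different sizes, hence Aut(G) is the direct product D_5 × D_3, order 60.

D_5 × D_3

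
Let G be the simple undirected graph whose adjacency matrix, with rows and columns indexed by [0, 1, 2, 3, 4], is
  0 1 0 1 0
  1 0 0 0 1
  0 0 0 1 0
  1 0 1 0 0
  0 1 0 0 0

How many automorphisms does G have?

The degree sequence is [2, 2, 1, 2, 1]; the two degree-1 vertices 2 and 4 are the ends of a path, so G = P_5. A path has exactly one nontrivial symmetry — reversal — giving Aut(G) of order 2.

2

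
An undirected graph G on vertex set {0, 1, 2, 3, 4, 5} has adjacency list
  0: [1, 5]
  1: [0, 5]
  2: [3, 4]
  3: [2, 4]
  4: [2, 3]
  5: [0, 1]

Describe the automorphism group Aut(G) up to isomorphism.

G has two connected components, {0, 1, 5} and {2, 3, 4}; each is 2-regular, so G = C_3 ⊔ C_3. Aut of a disjoint union of two copies of C_3 is the wreath product D_3 ≀ Z_2, of order 2·6² = 72.

(D_3 × D_3) ⋊ Z_2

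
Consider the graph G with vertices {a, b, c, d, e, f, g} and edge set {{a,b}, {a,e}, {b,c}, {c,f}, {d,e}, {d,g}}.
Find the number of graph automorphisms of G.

2

The degree sequence is [2, 2, 2, 2, 2, 1, 1]; the two degree-1 vertices f and g are the ends of a path, so G = P_7. The only nontrivial automorphism of a path is the end-to-end reflection, so Aut(G) ≅ Z_2.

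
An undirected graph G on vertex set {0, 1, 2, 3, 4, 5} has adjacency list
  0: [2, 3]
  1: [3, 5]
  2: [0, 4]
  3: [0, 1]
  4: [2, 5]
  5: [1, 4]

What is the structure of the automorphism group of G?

G is 2-regular and connected on 6 vertices, i.e. the cycle C_6. The automorphisms of the 6-cycle are exactly the symmetries of a regular 6-gon: the dihedral group D_6, |D_6| = 12.

D_6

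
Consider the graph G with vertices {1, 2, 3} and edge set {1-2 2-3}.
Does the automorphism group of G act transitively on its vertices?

Vertex 2 is the only vertex of degree 2, so every automorphism fixes it; G is not vertex-transitive.

No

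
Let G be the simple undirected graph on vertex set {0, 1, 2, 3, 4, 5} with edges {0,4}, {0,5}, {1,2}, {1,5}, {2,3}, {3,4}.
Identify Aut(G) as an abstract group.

Every vertex has degree 2 and the graph is connected, so G is the 6-cycle C_6. The automorphisms of the 6-cycle are exactly the symmetries of a regular 6-gon: the dihedral group D_6, |D_6| = 12.

D_6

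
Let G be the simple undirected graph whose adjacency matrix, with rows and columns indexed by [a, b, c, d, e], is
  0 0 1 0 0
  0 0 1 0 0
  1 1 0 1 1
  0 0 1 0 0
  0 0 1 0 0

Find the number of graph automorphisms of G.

Vertex c has degree 4 and every other vertex has degree 1, so G is the star K_{1,4} with centre c. The 4 leaves are pairwise interchangeable while the centre is fixed, giving Aut(G) = S_4.

24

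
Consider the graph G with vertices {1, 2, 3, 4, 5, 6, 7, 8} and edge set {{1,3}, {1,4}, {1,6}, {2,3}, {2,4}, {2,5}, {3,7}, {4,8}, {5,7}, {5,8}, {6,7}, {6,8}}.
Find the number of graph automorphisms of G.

G is 3-regular and bipartite on 2^3 = 8 vertices with girth 4; it is the hypercube graph Q_3. The symmetry group of the 3-cube is the hyperoctahedral group B_3 = Z_2 ≀ S_3, of order 2^3·3! = 48.

48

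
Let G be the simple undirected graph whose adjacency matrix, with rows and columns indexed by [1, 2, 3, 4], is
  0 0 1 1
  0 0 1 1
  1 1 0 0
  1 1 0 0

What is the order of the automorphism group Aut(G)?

8

G is 2-regular and connected on 4 vertices, i.e. the cycle C_4. The automorphisms of the 4-cycle are exactly the symmetries of a regular 4-gon: the dihedral group D_4, |D_4| = 8.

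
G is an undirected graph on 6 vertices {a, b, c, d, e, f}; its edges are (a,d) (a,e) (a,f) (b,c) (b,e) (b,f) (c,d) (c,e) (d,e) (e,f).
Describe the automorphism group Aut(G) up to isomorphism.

the dihedral group of order 10

Vertex e is the unique vertex of degree 5; the remaining 5 vertices each have degree 3 and induce a cycle, so G is the wheel on 6 vertices with hub e. With the hub fixed, the remaining symmetry is that of the rim cycle C_5, giving the dihedral group D_5.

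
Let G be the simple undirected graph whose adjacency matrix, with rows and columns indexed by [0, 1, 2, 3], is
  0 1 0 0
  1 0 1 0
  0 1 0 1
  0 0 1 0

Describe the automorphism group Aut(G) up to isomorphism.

The degree sequence is [1, 2, 2, 1]; the two degree-1 vertices 0 and 3 are the ends of a path, so G = P_4. The only nontrivial automorphism of a path is the end-to-end reflection, so Aut(G) ≅ Z_2.

C_2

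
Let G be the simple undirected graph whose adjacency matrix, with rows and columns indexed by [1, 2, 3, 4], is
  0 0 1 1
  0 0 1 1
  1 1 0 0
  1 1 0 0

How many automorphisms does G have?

8

G is 2-regular and connected on 4 vertices, i.e. the cycle C_4. C_4 has 4 rotations and 4 reflections, so Aut(C_4) ≅ D_4 of order 8.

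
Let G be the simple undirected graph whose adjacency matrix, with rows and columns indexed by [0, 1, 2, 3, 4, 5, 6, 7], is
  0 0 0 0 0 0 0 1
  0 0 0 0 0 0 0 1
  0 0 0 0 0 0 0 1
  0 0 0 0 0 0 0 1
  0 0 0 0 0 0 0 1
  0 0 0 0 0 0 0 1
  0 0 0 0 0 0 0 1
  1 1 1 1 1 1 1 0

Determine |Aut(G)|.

5040

Vertex 7 has degree 7 and every other vertex has degree 1, so G is the star K_{1,7} with centre 7. The 7 leaves are pairwise interchangeable while the centre is fixed, giving Aut(G) = S_7.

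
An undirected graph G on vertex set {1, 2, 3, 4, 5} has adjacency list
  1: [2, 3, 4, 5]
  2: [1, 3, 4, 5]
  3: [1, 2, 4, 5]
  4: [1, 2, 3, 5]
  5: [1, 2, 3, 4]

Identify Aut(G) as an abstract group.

the symmetric group on 5 letters

All 5 vertices are pairwise adjacent: G = K_5. Any permutation of the 5 vertices preserves K_5, so Aut(K_5) = S_5 of order 5! = 120.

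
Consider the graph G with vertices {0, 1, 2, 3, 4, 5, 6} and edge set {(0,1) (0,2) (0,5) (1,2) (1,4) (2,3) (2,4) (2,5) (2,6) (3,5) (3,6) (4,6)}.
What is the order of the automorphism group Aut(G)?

Vertex 2 is the unique vertex of degree 6; the remaining 6 vertices each have degree 3 and induce a cycle, so G is the wheel on 7 vertices with hub 2. Every automorphism fixes the hub and acts on the rim 6-cycle, so Aut(G) ≅ Aut(C_6) = D_6 of order 12.

12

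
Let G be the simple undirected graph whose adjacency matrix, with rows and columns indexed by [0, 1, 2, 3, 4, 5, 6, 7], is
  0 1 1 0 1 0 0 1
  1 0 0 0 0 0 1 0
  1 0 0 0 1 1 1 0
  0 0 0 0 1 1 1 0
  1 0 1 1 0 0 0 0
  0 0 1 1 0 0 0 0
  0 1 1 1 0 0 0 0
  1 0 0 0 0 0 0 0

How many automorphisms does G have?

1

The degree sequence is [4, 2, 4, 3, 3, 2, 3, 1]. Checking the degree-preserving permutations of the vertex set shows that none except the identity preserves every edge, so Aut(G) is trivial.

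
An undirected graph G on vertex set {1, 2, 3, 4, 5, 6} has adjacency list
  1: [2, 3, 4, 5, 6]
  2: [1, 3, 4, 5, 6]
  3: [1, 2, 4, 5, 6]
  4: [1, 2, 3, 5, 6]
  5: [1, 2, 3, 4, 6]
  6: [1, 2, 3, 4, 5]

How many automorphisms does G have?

Every vertex has degree 5, so G is the complete graph K_6. Every bijection on the vertex set is an automorphism of K_6; hence Aut(K_6) ≅ S_6, order 720.

720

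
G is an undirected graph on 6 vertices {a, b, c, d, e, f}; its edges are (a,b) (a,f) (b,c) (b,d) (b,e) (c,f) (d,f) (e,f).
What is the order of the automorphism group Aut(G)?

The vertices split by degree into {b, f} (degree 4) and {a, c, d, e} (degree 2); every edge runs between the two parts, so G is the complete bipartite graph K_{2,4}. The parts have unequal sizes, so no automorphism swaps them; each part is permuted independently, giving S_2 × S_4 of order 2!·4! = 48.

48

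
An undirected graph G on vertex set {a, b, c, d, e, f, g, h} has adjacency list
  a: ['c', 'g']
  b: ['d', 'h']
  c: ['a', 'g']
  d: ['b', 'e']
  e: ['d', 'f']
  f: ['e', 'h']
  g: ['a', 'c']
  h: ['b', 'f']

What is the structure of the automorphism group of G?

D_5 × D_3

G has two connected components, {b, d, e, f, h} and {a, c, g}; each is 2-regular, so G = C_5 ⊔ C_3. The components are non-isomorphic (different sizes), so Aut(G) = Aut(C_5) × Aut(C_3) = D_5 × D_3 of order 10·6 = 60.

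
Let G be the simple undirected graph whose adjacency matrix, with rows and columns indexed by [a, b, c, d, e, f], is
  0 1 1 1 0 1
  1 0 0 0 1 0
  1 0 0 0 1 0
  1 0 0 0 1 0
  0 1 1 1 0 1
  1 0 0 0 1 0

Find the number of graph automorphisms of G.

48

The vertices split by degree into {a, e} (degree 4) and {b, c, d, f} (degree 2); every edge runs between the two parts, so G is the complete bipartite graph K_{2,4}. The parts have unequal sizes, so no automorphism swaps them; each part is permuted independently, giving S_2 × S_4 of order 2!·4! = 48.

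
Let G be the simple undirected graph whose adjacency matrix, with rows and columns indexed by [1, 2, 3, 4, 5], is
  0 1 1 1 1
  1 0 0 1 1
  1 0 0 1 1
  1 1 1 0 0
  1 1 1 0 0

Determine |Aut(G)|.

8

Vertex 1 is the unique vertex of degree 4; the remaining 4 vertices each have degree 3 and induce a cycle, so G is the wheel on 5 vertices with hub 1. Every automorphism fixes the hub and acts on the rim 4-cycle, so Aut(G) ≅ Aut(C_4) = D_4 of order 8.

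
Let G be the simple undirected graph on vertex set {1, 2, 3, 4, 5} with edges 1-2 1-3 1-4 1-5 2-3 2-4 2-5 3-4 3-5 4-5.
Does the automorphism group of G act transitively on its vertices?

Every vertex has degree 4, so G is the complete graph K_5. Any permutation of the 5 vertices preserves K_5, so Aut(K_5) = S_5 of order 5! = 120. Under this action every vertex can be carried to every other, so G is vertex-transitive.

Yes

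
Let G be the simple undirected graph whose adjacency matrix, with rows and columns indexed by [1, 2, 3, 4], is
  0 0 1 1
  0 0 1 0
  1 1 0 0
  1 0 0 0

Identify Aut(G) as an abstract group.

The degree sequence is [2, 1, 2, 1]; the two degree-1 vertices 2 and 4 are the ends of a path, so G = P_4. The only nontrivial automorphism of a path is the end-to-end reflection, so Aut(G) ≅ Z_2.

the cyclic group of order 2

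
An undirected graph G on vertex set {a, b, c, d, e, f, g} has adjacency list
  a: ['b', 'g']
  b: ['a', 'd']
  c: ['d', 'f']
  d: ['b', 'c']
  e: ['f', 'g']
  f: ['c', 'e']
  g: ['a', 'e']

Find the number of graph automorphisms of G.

G is 2-regular and connected on 7 vertices, i.e. the cycle C_7. C_7 has 7 rotations and 7 reflections, so Aut(C_7) ≅ D_7 of order 14.

14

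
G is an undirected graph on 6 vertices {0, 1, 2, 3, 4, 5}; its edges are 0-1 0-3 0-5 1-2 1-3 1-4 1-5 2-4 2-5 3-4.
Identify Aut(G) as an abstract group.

D_5

Vertex 1 is the unique vertex of degree 5; the remaining 5 vertices each have degree 3 and induce a cycle, so G is the wheel on 6 vertices with hub 1. With the hub fixed, the remaining symmetry is that of the rim cycle C_5, giving the dihedral group D_5.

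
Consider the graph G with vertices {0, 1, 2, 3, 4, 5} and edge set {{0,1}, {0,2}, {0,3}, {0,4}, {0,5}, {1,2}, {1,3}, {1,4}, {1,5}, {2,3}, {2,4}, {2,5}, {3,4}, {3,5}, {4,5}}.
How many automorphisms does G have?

720

Every vertex has degree 5, so G is the complete graph K_6. Any permutation of the 6 vertices preserves K_6, so Aut(K_6) = S_6 of order 6! = 720.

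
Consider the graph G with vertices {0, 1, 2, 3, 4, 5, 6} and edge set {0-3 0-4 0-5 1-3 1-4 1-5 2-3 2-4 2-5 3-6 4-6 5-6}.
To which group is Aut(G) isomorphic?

The vertices split by degree into {3, 4, 5} (degree 4) and {0, 1, 2, 6} (degree 3); every edge runs between the two parts, so G is the complete bipartite graph K_{3,4}. Automorphisms preserve the bipartition setwise (since the parts differ in size) and act as S_3 × S_4 within it; |Aut| = 144.

S_3 × S_4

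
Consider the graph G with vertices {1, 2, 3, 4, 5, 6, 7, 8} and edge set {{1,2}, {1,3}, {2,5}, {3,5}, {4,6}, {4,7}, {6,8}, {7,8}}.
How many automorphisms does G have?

G has two connected components, {4, 6, 7, 8} and {1, 2, 3, 5}; each is 2-regular, so G = C_4 ⊔ C_4. With two isomorphic components, Aut(G) = Aut(C_4) ≀ S_2 = (D_4 × D_4) ⋊ Z_2: permute each cycle by D_4, then optionally swap the two cycles. Order 2·(2·4)² = 128.

128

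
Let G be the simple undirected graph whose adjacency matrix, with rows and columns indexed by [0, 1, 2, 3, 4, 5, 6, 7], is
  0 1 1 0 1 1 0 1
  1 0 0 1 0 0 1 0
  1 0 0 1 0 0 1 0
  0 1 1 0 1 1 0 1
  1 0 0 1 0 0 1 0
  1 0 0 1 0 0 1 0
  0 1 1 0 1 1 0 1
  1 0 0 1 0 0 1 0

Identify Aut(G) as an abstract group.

The vertices split by degree into {0, 3, 6} (degree 5) and {1, 2, 4, 5, 7} (degree 3); every edge runs between the two parts, so G is the complete bipartite graph K_{3,5}. Automorphisms preserve the bipartition setwise (since the parts differ in size) and act as S_5 × S_3 within it; |Aut| = 720.

S_5 × S_3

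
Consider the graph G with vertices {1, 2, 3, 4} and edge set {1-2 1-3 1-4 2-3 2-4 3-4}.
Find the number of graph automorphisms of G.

24

Every vertex has degree 3, so G is the complete graph K_4. Every bijection on the vertex set is an automorphism of K_4; hence Aut(K_4) ≅ S_4, order 24.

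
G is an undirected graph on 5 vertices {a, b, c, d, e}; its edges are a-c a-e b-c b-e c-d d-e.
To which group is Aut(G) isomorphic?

S_3 × S_2

The vertices split by degree into {c, e} (degree 3) and {a, b, d} (degree 2); every edge runs between the two parts, so G is the complete bipartite graph K_{2,3}. The parts have unequal sizes, so no automorphism swaps them; each part is permuted independently, giving S_3 × S_2 of order 3!·2! = 12.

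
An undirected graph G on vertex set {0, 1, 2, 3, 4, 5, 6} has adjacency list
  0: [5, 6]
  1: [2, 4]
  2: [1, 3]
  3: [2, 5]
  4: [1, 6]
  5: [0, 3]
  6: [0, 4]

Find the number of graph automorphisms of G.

14

G is 2-regular and connected on 7 vertices, i.e. the cycle C_7. C_7 has 7 rotations and 7 reflections, so Aut(C_7) ≅ D_7 of order 14.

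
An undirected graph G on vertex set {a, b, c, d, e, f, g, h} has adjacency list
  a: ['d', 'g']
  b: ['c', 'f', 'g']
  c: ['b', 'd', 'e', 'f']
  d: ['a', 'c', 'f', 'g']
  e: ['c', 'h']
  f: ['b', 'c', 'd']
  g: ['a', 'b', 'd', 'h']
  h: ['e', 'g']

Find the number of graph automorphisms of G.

1

The degree sequence is [2, 3, 4, 4, 2, 3, 4, 2]. Checking the degree-preserving permutations of the vertex set shows that none except the identity preserves every edge, so Aut(G) is trivial.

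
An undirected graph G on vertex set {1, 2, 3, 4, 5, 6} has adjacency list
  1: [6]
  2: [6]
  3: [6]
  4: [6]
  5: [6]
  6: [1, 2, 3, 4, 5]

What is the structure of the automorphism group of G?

S_5

Vertex 6 has degree 5 and every other vertex has degree 1, so G is the star K_{1,5} with centre 6. The 5 leaves are pairwise interchangeable while the centre is fixed, giving Aut(G) = S_5.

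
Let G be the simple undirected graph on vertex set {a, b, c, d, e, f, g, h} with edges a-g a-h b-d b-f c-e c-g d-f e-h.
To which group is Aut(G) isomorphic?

D_5 × D_3

G has two connected components, {a, c, e, g, h} and {b, d, f}; each is 2-regular, so G = C_5 ⊔ C_3. The components are non-isomorphic (different sizes), so Aut(G) = Aut(C_5) × Aut(C_3) = D_5 × D_3 of order 10·6 = 60.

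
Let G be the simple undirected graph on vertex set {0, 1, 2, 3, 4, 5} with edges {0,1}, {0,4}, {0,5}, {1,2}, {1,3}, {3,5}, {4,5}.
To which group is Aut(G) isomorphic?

The degree sequence is [3, 3, 1, 2, 2, 3]. Checking the degree-preserving permutations of the vertex set shows that none except the identity preserves every edge, so Aut(G) is trivial.

1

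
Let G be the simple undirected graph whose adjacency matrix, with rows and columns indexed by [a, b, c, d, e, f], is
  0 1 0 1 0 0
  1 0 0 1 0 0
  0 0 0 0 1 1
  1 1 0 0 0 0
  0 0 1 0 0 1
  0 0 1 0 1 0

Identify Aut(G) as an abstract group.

D_3 ≀ Z_2

G has two connected components, {c, e, f} and {a, b, d}; each is 2-regular, so G = C_3 ⊔ C_3. Aut of a disjoint union of two copies of C_3 is the wreath product D_3 ≀ Z_2, of order 2·6² = 72.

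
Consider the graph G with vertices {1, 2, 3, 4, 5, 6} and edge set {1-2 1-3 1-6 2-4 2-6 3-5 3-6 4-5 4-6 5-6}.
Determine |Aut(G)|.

10

Vertex 6 is the unique vertex of degree 5; the remaining 5 vertices each have degree 3 and induce a cycle, so G is the wheel on 6 vertices with hub 6. Every automorphism fixes the hub and acts on the rim 5-cycle, so Aut(G) ≅ Aut(C_5) = D_5 of order 10.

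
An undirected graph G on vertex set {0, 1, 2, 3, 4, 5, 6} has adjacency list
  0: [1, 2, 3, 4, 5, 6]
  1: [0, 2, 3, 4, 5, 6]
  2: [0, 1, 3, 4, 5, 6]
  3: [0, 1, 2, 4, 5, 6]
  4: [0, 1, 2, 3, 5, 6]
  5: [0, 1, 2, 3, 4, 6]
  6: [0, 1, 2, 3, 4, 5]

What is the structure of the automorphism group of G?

the symmetric group on 7 letters

Every vertex has degree 6, so G is the complete graph K_7. Every bijection on the vertex set is an automorphism of K_7; hence Aut(K_7) ≅ S_7, order 5040.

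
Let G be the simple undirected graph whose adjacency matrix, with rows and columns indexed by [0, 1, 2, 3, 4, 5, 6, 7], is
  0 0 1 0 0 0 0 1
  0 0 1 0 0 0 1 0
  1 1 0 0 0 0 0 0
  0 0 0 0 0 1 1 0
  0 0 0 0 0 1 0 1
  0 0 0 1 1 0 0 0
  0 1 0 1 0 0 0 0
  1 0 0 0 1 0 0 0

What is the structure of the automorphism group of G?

D_8

G is 2-regular and connected on 8 vertices, i.e. the cycle C_8. C_8 has 8 rotations and 8 reflections, so Aut(C_8) ≅ D_8 of order 16.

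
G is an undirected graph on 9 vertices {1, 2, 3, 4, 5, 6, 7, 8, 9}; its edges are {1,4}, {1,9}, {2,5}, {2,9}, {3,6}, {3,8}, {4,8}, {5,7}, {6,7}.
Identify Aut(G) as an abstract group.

the dihedral group of order 18

Every vertex has degree 2 and the graph is connected, so G is the 9-cycle C_9. The automorphisms of the 9-cycle are exactly the symmetries of a regular 9-gon: the dihedral group D_9, |D_9| = 18.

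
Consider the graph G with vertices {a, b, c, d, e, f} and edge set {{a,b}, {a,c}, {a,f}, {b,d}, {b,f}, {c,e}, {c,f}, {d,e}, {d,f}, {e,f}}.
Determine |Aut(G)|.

10

Vertex f is the unique vertex of degree 5; the remaining 5 vertices each have degree 3 and induce a cycle, so G is the wheel on 6 vertices with hub f. Every automorphism fixes the hub and acts on the rim 5-cycle, so Aut(G) ≅ Aut(C_5) = D_5 of order 10.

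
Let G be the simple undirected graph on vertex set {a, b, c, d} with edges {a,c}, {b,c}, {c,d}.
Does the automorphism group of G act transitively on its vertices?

Vertex c is the only vertex of degree 3, so every automorphism fixes it; G is not vertex-transitive.

No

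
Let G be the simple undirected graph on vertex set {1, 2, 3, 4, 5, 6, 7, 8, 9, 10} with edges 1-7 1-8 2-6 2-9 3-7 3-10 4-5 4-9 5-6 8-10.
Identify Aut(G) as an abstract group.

G has two connected components, {1, 3, 7, 8, 10} and {2, 4, 5, 6, 9}; each is 2-regular, so G = C_5 ⊔ C_5. Aut of a disjoint union of two copies of C_5 is the wreath product D_5 ≀ Z_2, of order 2·10² = 200.

D_5 ≀ Z_2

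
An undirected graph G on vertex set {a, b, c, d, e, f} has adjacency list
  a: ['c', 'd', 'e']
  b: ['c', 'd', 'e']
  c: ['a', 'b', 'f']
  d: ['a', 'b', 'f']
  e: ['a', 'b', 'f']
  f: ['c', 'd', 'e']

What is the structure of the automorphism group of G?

(S_3 × S_3) ⋊ Z_2

G is 3-regular and bipartite with parts {c, d, e} and {a, b, f} (each part is independent and every cross-pair is an edge), so G = K_{3,3}. Each part can be permuted independently (S_3 × S_3) and the two equal-size parts can also be swapped, giving (S_3 × S_3) ⋊ Z_2 of order 2·(3!)² = 72.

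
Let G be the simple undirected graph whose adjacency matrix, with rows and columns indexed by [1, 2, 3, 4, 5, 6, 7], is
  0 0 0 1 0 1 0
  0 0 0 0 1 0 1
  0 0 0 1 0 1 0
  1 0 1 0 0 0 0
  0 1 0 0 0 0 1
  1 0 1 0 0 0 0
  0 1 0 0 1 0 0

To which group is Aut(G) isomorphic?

G has two connected components, {1, 3, 4, 6} and {2, 5, 7}; each is 2-regular, so G = C_4 ⊔ C_3. No automorphism exchanges components of different sizes, hence Aut(G) is the direct product D_4 × D_3, order 48.

D_4 × D_3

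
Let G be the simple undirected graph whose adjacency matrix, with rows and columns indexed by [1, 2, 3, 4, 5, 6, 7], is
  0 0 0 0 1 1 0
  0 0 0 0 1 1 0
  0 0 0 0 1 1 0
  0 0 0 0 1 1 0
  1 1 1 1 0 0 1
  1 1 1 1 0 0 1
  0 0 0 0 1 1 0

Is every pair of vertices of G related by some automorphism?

No

Automorphisms preserve degree, but G has vertices of degree 2 and vertices of degree 5; no automorphism maps one to the other, so G is not vertex-transitive.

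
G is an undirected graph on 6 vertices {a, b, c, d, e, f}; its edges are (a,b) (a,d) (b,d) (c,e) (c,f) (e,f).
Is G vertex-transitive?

Yes

G has two connected components, {c, e, f} and {a, b, d}; each is 2-regular, so G = C_3 ⊔ C_3. Aut of a disjoint union of two copies of C_3 is the wreath product D_3 ≀ Z_2, of order 2·6² = 72. Under this action every vertex can be carried to every other, so G is vertex-transitive.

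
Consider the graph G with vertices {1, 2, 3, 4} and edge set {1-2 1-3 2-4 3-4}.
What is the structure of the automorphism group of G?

G is 2-regular and connected on 4 vertices, i.e. the cycle C_4. The automorphisms of the 4-cycle are exactly the symmetries of a regular 4-gon: the dihedral group D_4, |D_4| = 8.

D_4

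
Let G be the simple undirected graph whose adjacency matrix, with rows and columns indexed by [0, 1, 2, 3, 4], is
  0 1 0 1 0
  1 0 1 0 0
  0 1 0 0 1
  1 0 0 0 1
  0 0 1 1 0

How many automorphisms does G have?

G is 2-regular and connected on 5 vertices, i.e. the cycle C_5. The automorphisms of the 5-cycle are exactly the symmetries of a regular 5-gon: the dihedral group D_5, |D_5| = 10.

10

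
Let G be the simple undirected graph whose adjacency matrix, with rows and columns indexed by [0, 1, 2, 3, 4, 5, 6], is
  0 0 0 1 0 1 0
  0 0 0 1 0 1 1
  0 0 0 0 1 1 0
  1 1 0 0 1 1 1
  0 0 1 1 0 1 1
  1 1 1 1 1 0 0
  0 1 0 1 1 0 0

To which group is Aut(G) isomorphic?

Degrees alone do not determine every vertex (e.g. 0 and 2 both have degree 2), but their neighbour-degree multisets differ: N(0) has degrees [5, 5] while N(2) has degrees [4, 5]. Repeating this refinement separates all vertices, so the only automorphism is the identity.

the trivial group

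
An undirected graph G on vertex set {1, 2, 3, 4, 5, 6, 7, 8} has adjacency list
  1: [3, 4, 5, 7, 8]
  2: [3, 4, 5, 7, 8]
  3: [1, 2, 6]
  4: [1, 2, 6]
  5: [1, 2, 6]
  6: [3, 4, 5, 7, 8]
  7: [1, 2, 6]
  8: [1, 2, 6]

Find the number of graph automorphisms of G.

720

The vertices split by degree into {1, 2, 6} (degree 5) and {3, 4, 5, 7, 8} (degree 3); every edge runs between the two parts, so G is the complete bipartite graph K_{3,5}. The parts have unequal sizes, so no automorphism swaps them; each part is permuted independently, giving S_5 × S_3 of order 5!·3! = 720.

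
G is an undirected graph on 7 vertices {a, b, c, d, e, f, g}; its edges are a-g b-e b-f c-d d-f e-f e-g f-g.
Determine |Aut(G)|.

Degrees alone do not determine every vertex (e.g. a and c both have degree 1), but their neighbour-degree multisets differ: N(a) has degrees [3] while N(c) has degrees [2]. Repeating this refinement separates all vertices, so the only automorphism is the identity.

1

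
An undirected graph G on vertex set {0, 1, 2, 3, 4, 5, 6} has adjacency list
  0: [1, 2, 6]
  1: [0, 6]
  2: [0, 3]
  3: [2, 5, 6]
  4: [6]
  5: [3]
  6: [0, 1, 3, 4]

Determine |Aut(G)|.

Degrees alone do not determine every vertex (e.g. 0 and 3 both have degree 3), but their neighbour-degree multisets differ: N(0) has degrees [2, 2, 4] while N(3) has degrees [1, 2, 4]. Repeating this refinement separates all vertices, so the only automorphism is the identity.

1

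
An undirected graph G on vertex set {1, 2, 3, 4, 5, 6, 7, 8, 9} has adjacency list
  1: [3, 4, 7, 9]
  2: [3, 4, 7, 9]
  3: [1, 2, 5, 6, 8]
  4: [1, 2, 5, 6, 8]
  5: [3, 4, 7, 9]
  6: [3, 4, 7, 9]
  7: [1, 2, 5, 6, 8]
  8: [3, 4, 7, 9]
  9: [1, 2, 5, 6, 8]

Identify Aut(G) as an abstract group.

The vertices split by degree into {3, 4, 7, 9} (degree 5) and {1, 2, 5, 6, 8} (degree 4); every edge runs between the two parts, so G is the complete bipartite graph K_{4,5}. Automorphisms preserve the bipartition setwise (since the parts differ in size) and act as S_5 × S_4 within it; |Aut| = 2880.

S_5 × S_4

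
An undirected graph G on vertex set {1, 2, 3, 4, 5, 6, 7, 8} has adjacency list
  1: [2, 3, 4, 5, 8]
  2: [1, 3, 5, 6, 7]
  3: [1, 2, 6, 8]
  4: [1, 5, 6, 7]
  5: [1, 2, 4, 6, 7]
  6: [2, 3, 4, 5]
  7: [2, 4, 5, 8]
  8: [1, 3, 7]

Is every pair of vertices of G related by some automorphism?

Vertex 8 is the only vertex of degree 3, so every automorphism fixes it; G is not vertex-transitive.

No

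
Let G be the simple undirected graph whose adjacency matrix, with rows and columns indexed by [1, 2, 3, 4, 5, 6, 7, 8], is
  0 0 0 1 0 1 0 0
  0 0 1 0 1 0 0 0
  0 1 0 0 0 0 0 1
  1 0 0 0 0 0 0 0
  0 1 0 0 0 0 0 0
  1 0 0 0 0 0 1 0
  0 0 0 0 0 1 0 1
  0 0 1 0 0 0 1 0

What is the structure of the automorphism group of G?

The degree sequence is [2, 2, 2, 1, 1, 2, 2, 2]; the two degree-1 vertices 4 and 5 are the ends of a path, so G = P_8. The only nontrivial automorphism of a path is the end-to-end reflection, so Aut(G) ≅ Z_2.

C_2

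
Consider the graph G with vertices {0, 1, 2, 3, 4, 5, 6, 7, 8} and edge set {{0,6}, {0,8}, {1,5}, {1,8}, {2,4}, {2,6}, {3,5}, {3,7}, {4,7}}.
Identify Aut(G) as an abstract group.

Every vertex has degree 2 and the graph is connected, so G is the 9-cycle C_9. C_9 has 9 rotations and 9 reflections, so Aut(C_9) ≅ D_9 of order 18.

the dihedral group of order 18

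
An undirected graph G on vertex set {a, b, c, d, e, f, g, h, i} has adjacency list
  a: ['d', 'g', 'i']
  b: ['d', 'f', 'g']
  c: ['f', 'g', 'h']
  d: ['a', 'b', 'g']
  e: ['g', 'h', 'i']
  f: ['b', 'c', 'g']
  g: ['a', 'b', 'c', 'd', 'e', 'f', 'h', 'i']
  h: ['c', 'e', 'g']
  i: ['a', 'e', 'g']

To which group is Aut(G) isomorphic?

Vertex g is the unique vertex of degree 8; the remaining 8 vertices each have degree 3 and induce a cycle, so G is the wheel on 9 vertices with hub g. Every automorphism fixes the hub and acts on the rim 8-cycle, so Aut(G) ≅ Aut(C_8) = D_8 of order 16.

the dihedral group of order 16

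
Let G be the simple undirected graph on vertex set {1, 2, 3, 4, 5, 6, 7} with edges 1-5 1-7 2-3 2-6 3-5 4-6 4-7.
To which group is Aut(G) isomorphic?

Every vertex has degree 2 and the graph is connected, so G is the 7-cycle C_7. The automorphisms of the 7-cycle are exactly the symmetries of a regular 7-gon: the dihedral group D_7, |D_7| = 14.

D_7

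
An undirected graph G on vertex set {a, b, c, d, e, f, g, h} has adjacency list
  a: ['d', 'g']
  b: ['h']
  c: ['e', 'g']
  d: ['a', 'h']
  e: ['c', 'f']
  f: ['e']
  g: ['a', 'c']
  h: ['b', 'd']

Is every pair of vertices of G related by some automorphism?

Automorphisms preserve degree, but G has vertices of degree 1 and vertices of degree 2; no automorphism maps one to the other, so G is not vertex-transitive.

No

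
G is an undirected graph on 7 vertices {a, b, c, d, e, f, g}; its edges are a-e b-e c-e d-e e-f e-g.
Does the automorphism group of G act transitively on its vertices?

Vertex e is the only vertex of degree 6, so every automorphism fixes it; G is not vertex-transitive.

No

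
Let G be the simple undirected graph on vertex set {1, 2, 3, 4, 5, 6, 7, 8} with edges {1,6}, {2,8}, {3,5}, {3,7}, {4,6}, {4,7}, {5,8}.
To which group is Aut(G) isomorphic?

The degree sequence is [1, 1, 2, 2, 2, 2, 2, 2]; the two degree-1 vertices 1 and 2 are the ends of a path, so G = P_8. The only nontrivial automorphism of a path is the end-to-end reflection, so Aut(G) ≅ Z_2.

the cyclic group of order 2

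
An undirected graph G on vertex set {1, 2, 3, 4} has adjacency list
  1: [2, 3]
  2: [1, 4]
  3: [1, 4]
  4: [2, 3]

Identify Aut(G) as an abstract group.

D_4

Every vertex has degree 2 and the graph is connected, so G is the 4-cycle C_4. The automorphisms of the 4-cycle are exactly the symmetries of a regular 4-gon: the dihedral group D_4, |D_4| = 8.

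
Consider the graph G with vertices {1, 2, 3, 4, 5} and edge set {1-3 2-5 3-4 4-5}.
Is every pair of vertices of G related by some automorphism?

No

Automorphisms preserve degree, but G has vertices of degree 1 and vertices of degree 2; no automorphism maps one to the other, so G is not vertex-transitive.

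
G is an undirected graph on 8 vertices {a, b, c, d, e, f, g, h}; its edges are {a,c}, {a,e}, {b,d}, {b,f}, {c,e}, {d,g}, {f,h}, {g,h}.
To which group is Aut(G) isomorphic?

G has two connected components, {b, d, f, g, h} and {a, c, e}; each is 2-regular, so G = C_5 ⊔ C_3. No automorphism exchanges components of different sizes, hence Aut(G) is the direct product D_5 × D_3, order 60.

D_5 × D_3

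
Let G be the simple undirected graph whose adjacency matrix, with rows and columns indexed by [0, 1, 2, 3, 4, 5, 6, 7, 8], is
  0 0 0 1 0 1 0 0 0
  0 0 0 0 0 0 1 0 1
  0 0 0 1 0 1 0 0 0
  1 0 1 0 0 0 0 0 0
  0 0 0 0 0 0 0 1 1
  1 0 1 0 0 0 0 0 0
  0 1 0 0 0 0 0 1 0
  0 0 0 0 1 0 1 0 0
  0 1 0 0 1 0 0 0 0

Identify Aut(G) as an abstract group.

G has two connected components, {1, 4, 6, 7, 8} and {0, 2, 3, 5}; each is 2-regular, so G = C_5 ⊔ C_4. No automorphism exchanges components of different sizes, hence Aut(G) is the direct product D_5 × D_4, order 80.

D_5 × D_4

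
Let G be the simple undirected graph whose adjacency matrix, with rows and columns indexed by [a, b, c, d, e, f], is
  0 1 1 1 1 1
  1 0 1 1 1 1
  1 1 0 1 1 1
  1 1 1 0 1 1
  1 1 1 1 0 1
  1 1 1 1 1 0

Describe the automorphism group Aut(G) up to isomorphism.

All 6 vertices are pairwise adjacent: G = K_6. Every bijection on the vertex set is an automorphism of K_6; hence Aut(K_6) ≅ S_6, order 720.

the symmetric group on 6 letters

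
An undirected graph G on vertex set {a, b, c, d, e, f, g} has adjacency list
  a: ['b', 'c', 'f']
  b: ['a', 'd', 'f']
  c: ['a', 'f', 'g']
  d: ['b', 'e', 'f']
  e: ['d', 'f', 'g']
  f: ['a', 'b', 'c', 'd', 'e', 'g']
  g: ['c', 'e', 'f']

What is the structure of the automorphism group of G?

Vertex f is the unique vertex of degree 6; the remaining 6 vertices each have degree 3 and induce a cycle, so G is the wheel on 7 vertices with hub f. Every automorphism fixes the hub and acts on the rim 6-cycle, so Aut(G) ≅ Aut(C_6) = D_6 of order 12.

the dihedral group of order 12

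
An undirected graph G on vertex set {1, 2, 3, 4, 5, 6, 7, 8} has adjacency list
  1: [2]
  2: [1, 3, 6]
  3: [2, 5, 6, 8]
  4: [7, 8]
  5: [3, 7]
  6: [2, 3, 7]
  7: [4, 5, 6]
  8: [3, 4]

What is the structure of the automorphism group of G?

{e}

Degrees alone do not determine every vertex (e.g. 2 and 6 both have degree 3), but their neighbour-degree multisets differ: N(2) has degrees [1, 3, 4] while N(6) has degrees [3, 3, 4]. Repeating this refinement separates all vertices, so the only automorphism is the identity.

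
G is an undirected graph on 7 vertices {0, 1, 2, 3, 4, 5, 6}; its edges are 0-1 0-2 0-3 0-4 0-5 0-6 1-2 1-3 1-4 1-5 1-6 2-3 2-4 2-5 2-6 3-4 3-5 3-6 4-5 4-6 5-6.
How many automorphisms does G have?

All 7 vertices are pairwise adjacent: G = K_7. Every bijection on the vertex set is an automorphism of K_7; hence Aut(K_7) ≅ S_7, order 5040.

5040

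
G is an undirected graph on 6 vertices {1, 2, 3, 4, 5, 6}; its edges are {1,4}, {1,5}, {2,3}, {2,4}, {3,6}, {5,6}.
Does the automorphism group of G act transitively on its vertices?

Yes

G is 2-regular and connected on 6 vertices, i.e. the cycle C_6. C_6 has 6 rotations and 6 reflections, so Aut(C_6) ≅ D_6 of order 12. This group acts transitively on the 6 vertices.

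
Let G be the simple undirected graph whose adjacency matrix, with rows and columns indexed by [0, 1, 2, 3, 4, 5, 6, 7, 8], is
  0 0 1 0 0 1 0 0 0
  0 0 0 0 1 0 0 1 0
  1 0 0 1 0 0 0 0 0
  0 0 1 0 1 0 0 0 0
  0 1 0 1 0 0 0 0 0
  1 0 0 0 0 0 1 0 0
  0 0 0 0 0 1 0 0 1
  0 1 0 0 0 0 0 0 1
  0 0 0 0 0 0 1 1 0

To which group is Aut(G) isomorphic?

G is 2-regular and connected on 9 vertices, i.e. the cycle C_9. The automorphisms of the 9-cycle are exactly the symmetries of a regular 9-gon: the dihedral group D_9, |D_9| = 18.

D_9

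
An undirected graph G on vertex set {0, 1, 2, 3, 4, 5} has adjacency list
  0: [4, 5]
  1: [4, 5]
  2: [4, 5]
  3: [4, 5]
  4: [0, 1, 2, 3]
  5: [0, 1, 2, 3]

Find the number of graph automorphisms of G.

48

The vertices split by degree into {4, 5} (degree 4) and {0, 1, 2, 3} (degree 2); every edge runs between the two parts, so G is the complete bipartite graph K_{2,4}. The parts have unequal sizes, so no automorphism swaps them; each part is permuted independently, giving S_2 × S_4 of order 2!·4! = 48.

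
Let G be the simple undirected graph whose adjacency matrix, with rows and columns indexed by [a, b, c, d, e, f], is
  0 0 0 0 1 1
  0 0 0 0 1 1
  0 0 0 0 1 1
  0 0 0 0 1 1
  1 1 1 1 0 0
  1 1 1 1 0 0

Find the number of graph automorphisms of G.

The vertices split by degree into {e, f} (degree 4) and {a, b, c, d} (degree 2); every edge runs between the two parts, so G is the complete bipartite graph K_{2,4}. The parts have unequal sizes, so no automorphism swaps them; each part is permuted independently, giving S_2 × S_4 of order 2!·4! = 48.

48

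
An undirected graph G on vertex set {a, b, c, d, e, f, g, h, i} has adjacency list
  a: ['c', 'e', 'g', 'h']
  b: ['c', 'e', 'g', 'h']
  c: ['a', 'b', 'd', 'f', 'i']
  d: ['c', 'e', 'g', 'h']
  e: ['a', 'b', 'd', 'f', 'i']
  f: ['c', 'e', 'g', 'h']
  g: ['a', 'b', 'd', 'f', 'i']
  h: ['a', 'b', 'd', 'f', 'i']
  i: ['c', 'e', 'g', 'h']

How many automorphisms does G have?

The vertices split by degree into {c, e, g, h} (degree 5) and {a, b, d, f, i} (degree 4); every edge runs between the two parts, so G is the complete bipartite graph K_{4,5}. Automorphisms preserve the bipartition setwise (since the parts differ in size) and act as S_5 × S_4 within it; |Aut| = 2880.

2880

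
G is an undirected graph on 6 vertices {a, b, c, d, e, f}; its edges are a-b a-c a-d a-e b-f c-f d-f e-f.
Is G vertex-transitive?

Automorphisms preserve degree, but G has vertices of degree 2 and vertices of degree 4; no automorphism maps one to the other, so G is not vertex-transitive.

No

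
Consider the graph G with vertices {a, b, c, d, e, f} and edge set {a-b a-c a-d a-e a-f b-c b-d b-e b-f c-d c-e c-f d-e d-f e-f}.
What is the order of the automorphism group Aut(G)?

720

All 6 vertices are pairwise adjacent: G = K_6. Any permutation of the 6 vertices preserves K_6, so Aut(K_6) = S_6 of order 6! = 720.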